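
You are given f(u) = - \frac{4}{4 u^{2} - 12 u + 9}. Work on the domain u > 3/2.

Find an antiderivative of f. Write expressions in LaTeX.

An antiderivative is F(u) = \frac{2}{2 u - 3}.

Recover f(u) by differentiating a candidate F(u); any mismatch rules it out.
Check: d/du[\frac{2}{2 u - 3}] = - \frac{4}{4 u^{2} - 12 u + 9} = f(u).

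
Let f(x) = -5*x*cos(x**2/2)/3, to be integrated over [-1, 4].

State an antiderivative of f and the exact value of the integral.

f matches the chain-rule pattern g'(h)*h' with inner function h(x) = x**2/2; substituting u = h(x) collapses the integral.
F(x) = -5*sin(x**2/2)/3 is an antiderivative of f.
Check: d/dx[-5*sin(x**2/2)/3] = -5*x*cos(x**2/2)/3 = f(x).
F(4) = -5*sin(8)/3; F(-1) = -5*sin(1/2)/3.
Integral = F(4) - F(-1) = -5*sin(8)/3 + 5*sin(1/2)/3.

Antiderivative: F(x) = -5*sin(x**2/2)/3; value = -5*sin(8)/3 + 5*sin(1/2)/3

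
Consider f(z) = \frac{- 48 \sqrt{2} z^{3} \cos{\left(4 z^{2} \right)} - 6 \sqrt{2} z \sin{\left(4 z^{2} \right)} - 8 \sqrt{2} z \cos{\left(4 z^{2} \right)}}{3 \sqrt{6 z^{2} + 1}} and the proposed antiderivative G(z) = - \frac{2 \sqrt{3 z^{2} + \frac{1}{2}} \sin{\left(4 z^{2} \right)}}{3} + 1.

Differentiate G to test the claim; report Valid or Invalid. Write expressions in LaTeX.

Valid. The derivative of G reproduces f.

d/dz[G] = \frac{\sqrt{2} \left(- 96 z^{3} \cos{\left(4 z^{2} \right)} - 12 z \sin{\left(4 z^{2} \right)} - 16 z \cos{\left(4 z^{2} \right)}\right)}{6 \sqrt{6 z^{2} + 1}}
This equals f(z) exactly, so the claim holds.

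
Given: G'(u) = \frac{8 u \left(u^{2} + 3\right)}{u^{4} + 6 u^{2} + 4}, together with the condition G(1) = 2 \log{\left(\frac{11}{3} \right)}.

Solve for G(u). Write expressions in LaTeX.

G'(u) matches the chain-rule pattern g'(h)*h' with inner function h(u) = \frac{u^{4}}{3} + 2 u^{2} + \frac{4}{3}; substituting w = h(u) collapses the integral.
A general antiderivative is 2 \log{\left(\frac{u^{4}}{3} + 2 u^{2} + \frac{4}{3} \right)} + C.
The condition gives C = 2 \log{\left(\frac{11}{3} \right)} - (2 \log{\left(\frac{11}{3} \right)}) = 0.
So G(u) = 2 \log{\left(\frac{u^{4}}{3} + 2 u^{2} + \frac{4}{3} \right)}.
Check: d/du[2 \log{\left(\frac{u^{4}}{3} + 2 u^{2} + \frac{4}{3} \right)}] = \frac{8 u^{3} + 24 u}{u^{4} + 6 u^{2} + 4}, which equals G'(u).

G(u) = 2 \log{\left(\frac{u^{4}}{3} + 2 u^{2} + \frac{4}{3} \right)}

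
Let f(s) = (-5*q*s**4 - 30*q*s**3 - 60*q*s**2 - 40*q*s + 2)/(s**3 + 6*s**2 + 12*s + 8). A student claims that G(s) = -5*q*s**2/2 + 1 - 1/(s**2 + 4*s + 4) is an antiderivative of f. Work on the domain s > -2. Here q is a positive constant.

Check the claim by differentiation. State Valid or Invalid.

d/ds[G] = (-5*q*s**4 - 30*q*s**3 - 60*q*s**2 - 40*q*s + 2)/(s**3 + 6*s**2 + 12*s + 8)
This equals f(s) exactly, so the claim holds.

Valid. The derivative of G reproduces f.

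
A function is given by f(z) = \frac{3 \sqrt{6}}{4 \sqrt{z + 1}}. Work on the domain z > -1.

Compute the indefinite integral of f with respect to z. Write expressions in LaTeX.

A first test for any F(z): its z-derivative must equal f(z) identically.
Check: d/dz[3 \sqrt{\frac{3 z}{2} + \frac{3}{2}}] = \frac{3 \sqrt{6}}{4 \sqrt{z + 1}} = f(z).

F(z) = 3 \sqrt{\frac{3 z}{2} + \frac{3}{2}} + C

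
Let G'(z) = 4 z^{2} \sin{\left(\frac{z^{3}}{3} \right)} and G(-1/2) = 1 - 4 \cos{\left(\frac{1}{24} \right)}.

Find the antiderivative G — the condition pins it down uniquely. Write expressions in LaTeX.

The substitution u = \frac{z^{3}}{3} works: G'(z) is exactly (dG/du)*(du/dz) for that inner function.
A general antiderivative is - 4 \cos{\left(\frac{z^{3}}{3} \right)} + C.
The condition gives C = 1 - 4 \cos{\left(\frac{1}{24} \right)} - (- 4 \cos{\left(\frac{1}{24} \right)}) = 1.
So G(z) = 1 - 4 \cos{\left(\frac{z^{3}}{3} \right)}.
Check: d/dz[1 - 4 \cos{\left(\frac{z^{3}}{3} \right)}] = 4 z^{2} \sin{\left(\frac{z^{3}}{3} \right)} = G'(z).

G(z) = 1 - 4 \cos{\left(\frac{z^{3}}{3} \right)}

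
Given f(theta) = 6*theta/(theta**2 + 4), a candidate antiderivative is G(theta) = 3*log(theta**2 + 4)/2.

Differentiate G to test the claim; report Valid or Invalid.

Invalid: d/dtheta[G] - f = -3*theta/(theta**2 + 4), which is not 0.

d/dtheta[G] = 3*theta/(theta**2 + 4)
d/dtheta[G] - f(theta) = -3*theta/(theta**2 + 4) != 0.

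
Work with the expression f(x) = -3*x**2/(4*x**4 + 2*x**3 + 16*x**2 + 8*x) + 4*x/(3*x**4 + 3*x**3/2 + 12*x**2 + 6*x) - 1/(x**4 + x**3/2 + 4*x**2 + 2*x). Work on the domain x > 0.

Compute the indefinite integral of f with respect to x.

Factor the denominator (6*x*(2*x + 1)*(x**2 + 4)) and decompose: f = -(19*x + 16)/(51*(x**2 + 4)) + 89/(51*(2*x + 1)) - 1/(2*x); each piece integrates to a log, atan, or power term.
Check: d/dx[-(51*log(x) - 89*log(x + 1/2) + 19*log(x**2 + 4) + 16*atan(x/2))/102] = (-9*x**2 + 16*x - 12)/(12*x**4 + 6*x**3 + 48*x**2 + 24*x), which equals f(x).

F(x) = -(51*log(x) - 89*log(x + 1/2) + 19*log(x**2 + 4) + 16*atan(x/2))/102 + C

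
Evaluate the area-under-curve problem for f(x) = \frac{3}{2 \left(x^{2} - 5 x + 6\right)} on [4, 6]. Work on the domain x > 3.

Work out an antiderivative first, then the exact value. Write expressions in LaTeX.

Factor the denominator (2 \left(x - 3\right) \left(x - 2\right)) and decompose: f = - \frac{3}{2 \left(x - 2\right)} + \frac{3}{2 \left(x - 3\right)}; each piece integrates to a log, atan, or power term.
F(x) = \frac{3 \log{\left(x - 3 \right)}}{2} - \frac{3 \log{\left(x - 2 \right)}}{2} is an antiderivative of f.
Check: d/dx[\frac{3 \log{\left(x - 3 \right)}}{2} - \frac{3 \log{\left(x - 2 \right)}}{2}] = \frac{3}{2 x^{2} - 10 x + 12}, which equals f(x).
F(6) = - \frac{3 \log{\left(4 \right)}}{2} + \frac{3 \log{\left(3 \right)}}{2}; F(4) = - \frac{3 \log{\left(2 \right)}}{2}.
Integral = F(6) - F(4) = - \frac{3 \log{\left(4 \right)}}{2} + \frac{3 \log{\left(2 \right)}}{2} + \frac{3 \log{\left(3 \right)}}{2}.

Antiderivative: F(x) = \frac{3 \log{\left(x - 3 \right)}}{2} - \frac{3 \log{\left(x - 2 \right)}}{2}; value = - \frac{3 \log{\left(4 \right)}}{2} + \frac{3 \log{\left(2 \right)}}{2} + \frac{3 \log{\left(3 \right)}}{2}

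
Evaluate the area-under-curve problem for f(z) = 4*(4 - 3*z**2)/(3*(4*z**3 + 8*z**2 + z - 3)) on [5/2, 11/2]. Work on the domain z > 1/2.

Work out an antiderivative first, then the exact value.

Antiderivative: F(z) = (13*log(z - 1/2) - 16*log(z + 1) - 33*log(z + 3/2))/36; value = -11*log(7)/12 - 4*log(13/2)/9 - 13*log(2)/36 + 4*log(7/2)/9 + 13*log(5)/36 + 11*log(4)/12

Factor the denominator (3*(z + 1)*(2*z - 1)*(2*z + 3)) and decompose: f = -11/(6*(2*z + 3)) + 13/(18*(2*z - 1)) - 4/(9*(z + 1)); each piece integrates to a log, atan, or power term.
F(z) = (13*log(z - 1/2) - 16*log(z + 1) - 33*log(z + 3/2))/36 is an antiderivative of f.
Check: d/dz[(13*log(z - 1/2) - 16*log(z + 1) - 33*log(z + 3/2))/36] = (16 - 12*z**2)/(12*z**3 + 24*z**2 + 3*z - 9), which equals f(z).
F(11/2) = -11*log(7)/12 - 4*log(13/2)/9 + 13*log(5)/36; F(5/2) = -11*log(4)/12 - 4*log(7/2)/9 + 13*log(2)/36.
Integral = F(11/2) - F(5/2) = -11*log(7)/12 - 4*log(13/2)/9 - 13*log(2)/36 + 4*log(7/2)/9 + 13*log(5)/36 + 11*log(4)/12.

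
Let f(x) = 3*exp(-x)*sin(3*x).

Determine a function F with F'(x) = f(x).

Check any antiderivative F(x) by computing F'(x) and comparing it with f(x).
Check: d/dx[-3*exp(-x)*sin(3*x)/10 - 9*exp(-x)*cos(3*x)/10] = 3*exp(-x)*sin(3*x) = f(x).

An antiderivative is F(x) = -3*exp(-x)*sin(3*x)/10 - 9*exp(-x)*cos(3*x)/10.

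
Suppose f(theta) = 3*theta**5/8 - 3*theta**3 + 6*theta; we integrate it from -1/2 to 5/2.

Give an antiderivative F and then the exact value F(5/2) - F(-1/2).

Antiderivative: F(theta) = -(4 - theta**2)**3/16; value = 513/128

The substitution u = 2 - theta**2/2 works: f is exactly (dF/du)*(du/dtheta) for that inner function.
F(theta) = -(4 - theta**2)**3/16 is an antiderivative of f.
Check: d/dtheta[-(4 - theta**2)**3/16] = 3*theta**5/8 - 3*theta**3 + 6*theta = f(theta).
F(5/2) = 729/1024; F(-1/2) = -3375/1024.
Integral = F(5/2) - F(-1/2) = 513/128.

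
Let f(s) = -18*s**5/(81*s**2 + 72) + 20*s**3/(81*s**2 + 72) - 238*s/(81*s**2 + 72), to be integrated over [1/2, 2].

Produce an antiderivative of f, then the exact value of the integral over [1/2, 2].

The integrand splits into summands that can be handled one at a time.
F(s) = -(2/3 - s**2/3)**2/2 - 5*log(3*s**2/2 + 4/3)/3 is an antiderivative of f.
Check: d/ds[-(2/3 - s**2/3)**2/2 - 5*log(3*s**2/2 + 4/3)/3] = (-18*s**5 + 20*s**3 - 238*s)/(81*s**2 + 72), which equals f(s).
F(2) = -5*log(22/3)/3 - 2/9; F(1/2) = -5*log(41/24)/3 - 49/288.
Integral = F(2) - F(1/2) = -5*log(22/3)/3 - 5/96 + 5*log(41/24)/3.

Antiderivative: F(s) = -(2/3 - s**2/3)**2/2 - 5*log(3*s**2/2 + 4/3)/3; value = -5*log(22/3)/3 - 5/96 + 5*log(41/24)/3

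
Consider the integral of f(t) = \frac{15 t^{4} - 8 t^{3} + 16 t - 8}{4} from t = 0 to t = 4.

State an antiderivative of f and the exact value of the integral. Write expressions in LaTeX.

Whatever form F(t) takes, F'(t) = f(t) is non-negotiable.
F(t) = \frac{3 t^{5}}{4} - \frac{t^{4}}{2} + 2 t^{2} - 2 t is an antiderivative of f.
Check: d/dt[\frac{3 t^{5}}{4} - \frac{t^{4}}{2} + 2 t^{2} - 2 t] = \frac{15 t^{4}}{4} - 2 t^{3} + 4 t - 2, which equals f(t).
F(4) = 664; F(0) = 0.
Integral = F(4) - F(0) = 664.

Antiderivative: F(t) = \frac{3 t^{5}}{4} - \frac{t^{4}}{2} + 2 t^{2} - 2 t; value = 664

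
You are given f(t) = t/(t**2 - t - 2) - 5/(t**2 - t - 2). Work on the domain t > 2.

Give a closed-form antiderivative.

An antiderivative is F(t) = -log(t - 2) + 2*log(t + 1).

The denominator factors as (t - 2)*(t + 1); partial fractions split f into directly integrable pieces: 2/(t + 1) - 1/(t - 2).
Check: d/dt[-log(t - 2) + 2*log(t + 1)] = (t - 5)/(t**2 - t - 2), which equals f(t).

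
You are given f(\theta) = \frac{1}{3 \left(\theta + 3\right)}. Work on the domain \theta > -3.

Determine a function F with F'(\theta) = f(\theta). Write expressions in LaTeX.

A candidate is checked by its d/d\theta: the result must match f(\theta).
Check: d/d\theta[\frac{\log{\left(\frac{\theta}{2} + \frac{3}{2} \right)}}{3}] = \frac{1}{3 \theta + 9}, which equals f(\theta).

An antiderivative is F(\theta) = \frac{\log{\left(\frac{\theta}{2} + \frac{3}{2} \right)}}{3}.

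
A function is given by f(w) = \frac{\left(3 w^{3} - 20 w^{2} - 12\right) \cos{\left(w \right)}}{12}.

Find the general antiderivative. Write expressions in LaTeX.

F(w) = \frac{3 w^{3} \sin{\left(w \right)} - 20 w^{2} \sin{\left(w \right)} + 9 w^{2} \cos{\left(w \right)} - 18 w \sin{\left(w \right)} - 40 w \cos{\left(w \right)} + 28 \sin{\left(w \right)} - 18 \cos{\left(w \right)}}{12} + C

Since d/dw undoes antidifferentiation here, F'(w) = f(w) is required of F(w).
Check: d/dw[\frac{3 w^{3} \sin{\left(w \right)} - 20 w^{2} \sin{\left(w \right)} + 9 w^{2} \cos{\left(w \right)} - 18 w \sin{\left(w \right)} - 40 w \cos{\left(w \right)} + 28 \sin{\left(w \right)} - 18 \cos{\left(w \right)}}{12}] = \frac{w^{3} \cos{\left(w \right)}}{4} - \frac{5 w^{2} \cos{\left(w \right)}}{3} - \cos{\left(w \right)}, which equals f(w).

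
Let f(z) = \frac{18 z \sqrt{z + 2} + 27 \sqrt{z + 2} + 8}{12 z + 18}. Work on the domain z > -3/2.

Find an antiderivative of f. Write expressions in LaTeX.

Any candidate F(z) must reproduce f(z) exactly when differentiated.
Check: d/dz[\frac{3 z \sqrt{z + 2} + 6 \sqrt{z + 2} + 2 \log{\left(2 z + 3 \right)}}{3}] = \frac{18 z^{2} + 63 z + 8 \sqrt{z + 2} + 54}{12 z \sqrt{z + 2} + 18 \sqrt{z + 2}}, which equals f(z).

An antiderivative is F(z) = \frac{3 z \sqrt{z + 2} + 6 \sqrt{z + 2} + 2 \log{\left(2 z + 3 \right)}}{3}.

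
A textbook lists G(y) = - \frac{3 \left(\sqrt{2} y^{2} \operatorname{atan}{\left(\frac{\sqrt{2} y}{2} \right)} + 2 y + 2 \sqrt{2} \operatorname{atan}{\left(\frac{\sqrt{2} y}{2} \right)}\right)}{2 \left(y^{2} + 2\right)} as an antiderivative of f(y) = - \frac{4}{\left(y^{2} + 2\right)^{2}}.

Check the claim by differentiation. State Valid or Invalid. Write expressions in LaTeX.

Invalid: d/dy[G] - f = - \frac{8}{y^{4} + 4 y^{2} + 4}, which is not 0.

d/dy[G] = - \frac{12}{y^{4} + 4 y^{2} + 4}
d/dy[G] - f(y) = - \frac{8}{y^{4} + 4 y^{2} + 4} != 0.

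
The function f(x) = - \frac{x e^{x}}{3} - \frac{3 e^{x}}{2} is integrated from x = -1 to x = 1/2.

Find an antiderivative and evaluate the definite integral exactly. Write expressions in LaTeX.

f has the shape u'v + uv' for u = - \frac{x}{3} - \frac{7}{6} and v = e^{x} — it is the derivative of the product u*v.
F(x) = - \frac{\left(2 x + 7\right) e^{x}}{6} is an antiderivative of f.
Check: d/dx[- \frac{\left(2 x + 7\right) e^{x}}{6}] = - \frac{x e^{x}}{3} - \frac{3 e^{x}}{2} = f(x).
F(1/2) = - \frac{4 e^{\frac{1}{2}}}{3}; F(-1) = - \frac{5}{6 e}.
Integral = F(1/2) - F(-1) = - \frac{4 e^{\frac{1}{2}}}{3} + \frac{5}{6 e}.

Antiderivative: F(x) = - \frac{\left(2 x + 7\right) e^{x}}{6}; value = - \frac{4 e^{\frac{1}{2}}}{3} + \frac{5}{6 e}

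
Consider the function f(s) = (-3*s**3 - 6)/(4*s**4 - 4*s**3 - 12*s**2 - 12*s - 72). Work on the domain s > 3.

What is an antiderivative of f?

An antiderivative is F(s) = -29*log(s - 3)/80 - 9*log(s + 2)/70 - 29*log(s**2 + 3)/224 + 3*sqrt(3)*atan(sqrt(3)*s/3)/112.

The denominator factors as 4*(s - 3)*(s + 2)*(s**2 + 3); partial fractions split f into directly integrable pieces: -(29*s - 9)/(112*(s**2 + 3)) - 9/(70*(s + 2)) - 29/(80*(s - 3)).
Check: d/ds[-29*log(s - 3)/80 - 9*log(s + 2)/70 - 29*log(s**2 + 3)/224 + 3*sqrt(3)*atan(sqrt(3)*s/3)/112] = (-3*s**3 - 6)/(4*s**4 - 4*s**3 - 12*s**2 - 12*s - 72) = f(s).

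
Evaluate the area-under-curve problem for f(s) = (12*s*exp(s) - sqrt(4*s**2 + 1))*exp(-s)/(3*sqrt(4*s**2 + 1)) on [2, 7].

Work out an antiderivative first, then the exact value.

Antiderivative: F(s) = (3*sqrt(4*s**2 + 1)*exp(s) + 1)*exp(-s)/3; value = -sqrt(17) - exp(-2)/3 + exp(-7)/3 + sqrt(197)

A candidate is checked by its d/ds: the result must match f(s).
F(s) = (3*sqrt(4*s**2 + 1)*exp(s) + 1)*exp(-s)/3 is an antiderivative of f.
Check: d/ds[(3*sqrt(4*s**2 + 1)*exp(s) + 1)*exp(-s)/3] = (12*s*exp(s) - sqrt(4*s**2 + 1))*exp(-s)/(3*sqrt(4*s**2 + 1)) = f(s).
F(7) = exp(-7)/3 + sqrt(197); F(2) = exp(-2)/3 + sqrt(17).
Integral = F(7) - F(2) = -sqrt(17) - exp(-2)/3 + exp(-7)/3 + sqrt(197).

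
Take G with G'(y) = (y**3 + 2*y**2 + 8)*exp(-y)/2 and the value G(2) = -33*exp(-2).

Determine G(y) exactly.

G(y) = (-y**3 - 5*y**2 - 10*y - 18)*exp(-y)/2

Recognize the product-rule pattern: G'(y) = u'v + uv' with u = -y**3/2 - 5*y**2/2 - 5*y - 9, v = exp(-y), so integration by parts undoes it.
A general antiderivative is (-y**3 - 5*y**2 - 10*y - 18)*exp(-y)/2 + C.
The condition gives C = -33*exp(-2) - (-33*exp(-2)) = 0.
So G(y) = (-y**3 - 5*y**2 - 10*y - 18)*exp(-y)/2.
Check: d/dy[(-y**3 - 5*y**2 - 10*y - 18)*exp(-y)/2] = (y**3 + 2*y**2 + 8)*exp(-y)/2 = G'(y).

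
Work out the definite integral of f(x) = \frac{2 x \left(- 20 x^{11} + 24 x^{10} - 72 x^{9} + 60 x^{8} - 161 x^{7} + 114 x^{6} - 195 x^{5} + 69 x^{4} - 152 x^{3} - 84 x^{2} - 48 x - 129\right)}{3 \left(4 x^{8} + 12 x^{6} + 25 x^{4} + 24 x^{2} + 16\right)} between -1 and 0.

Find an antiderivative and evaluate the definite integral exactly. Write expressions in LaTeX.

Antiderivative: F(x) = \frac{- 8 x^{9} + 12 x^{8} - 20 x^{7} + 6 x^{6} - 28 x^{5} - 24 x^{4} - 16 x^{3} - 69 x^{2} - 6}{12 x^{4} + 18 x^{2} + 24}; value = - \frac{1}{12}

Whatever form F(x) takes, F'(x) = f(x) is non-negotiable.
F(x) = \frac{- 8 x^{9} + 12 x^{8} - 20 x^{7} + 6 x^{6} - 28 x^{5} - 24 x^{4} - 16 x^{3} - 69 x^{2} - 6}{12 x^{4} + 18 x^{2} + 24} is an antiderivative of f.
Check: d/dx[\frac{- 8 x^{9} + 12 x^{8} - 20 x^{7} + 6 x^{6} - 28 x^{5} - 24 x^{4} - 16 x^{3} - 69 x^{2} - 6}{12 x^{4} + 18 x^{2} + 24}] = \frac{- 40 x^{12} + 48 x^{11} - 144 x^{10} + 120 x^{9} - 322 x^{8} + 228 x^{7} - 390 x^{6} + 138 x^{5} - 304 x^{4} - 168 x^{3} - 96 x^{2} - 258 x}{12 x^{8} + 36 x^{6} + 75 x^{4} + 72 x^{2} + 48}, which equals f(x).
F(0) = - \frac{1}{4}; F(-1) = - \frac{1}{6}.
Integral = F(0) - F(-1) = - \frac{1}{12}.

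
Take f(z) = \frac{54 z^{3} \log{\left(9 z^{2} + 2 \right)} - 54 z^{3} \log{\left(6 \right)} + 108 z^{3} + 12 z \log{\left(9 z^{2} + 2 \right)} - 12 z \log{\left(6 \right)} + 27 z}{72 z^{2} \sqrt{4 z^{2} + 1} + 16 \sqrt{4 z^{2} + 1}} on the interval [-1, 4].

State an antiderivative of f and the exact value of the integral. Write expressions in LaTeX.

Antiderivative: F(z) = \frac{3 \sqrt{4 z^{2} + 1} \log{\left(\frac{3 z^{2}}{2} + \frac{1}{3} \right)}}{16}; value = - \frac{3 \sqrt{5} \log{\left(\frac{11}{6} \right)}}{16} + \frac{3 \sqrt{65} \log{\left(\frac{73}{3} \right)}}{16}

Recognize the product-rule pattern: f = u'v + uv' with u = \frac{3 \sqrt{4 z^{2} + 1}}{16}, v = \log{\left(\frac{3 z^{2}}{2} + \frac{1}{3} \right)}, so integration by parts undoes it.
F(z) = \frac{3 \sqrt{4 z^{2} + 1} \log{\left(\frac{3 z^{2}}{2} + \frac{1}{3} \right)}}{16} is an antiderivative of f.
Check: d/dz[\frac{3 \sqrt{4 z^{2} + 1} \log{\left(\frac{3 z^{2}}{2} + \frac{1}{3} \right)}}{16}] = \frac{54 z^{3} \log{\left(9 z^{2} + 2 \right)} - 54 z^{3} \log{\left(6 \right)} + 108 z^{3} + 12 z \log{\left(9 z^{2} + 2 \right)} - 12 z \log{\left(6 \right)} + 27 z}{72 z^{2} \sqrt{4 z^{2} + 1} + 16 \sqrt{4 z^{2} + 1}} = f(z).
F(4) = \frac{3 \sqrt{65} \log{\left(\frac{73}{3} \right)}}{16}; F(-1) = \frac{3 \sqrt{5} \log{\left(\frac{11}{6} \right)}}{16}.
Integral = F(4) - F(-1) = - \frac{3 \sqrt{5} \log{\left(\frac{11}{6} \right)}}{16} + \frac{3 \sqrt{65} \log{\left(\frac{73}{3} \right)}}{16}.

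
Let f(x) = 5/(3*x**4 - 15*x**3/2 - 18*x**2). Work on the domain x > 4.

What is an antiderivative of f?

The denominator factors as 3*x**2*(x - 4)*(2*x + 3); partial fractions split f into directly integrable pieces: -80/(297*(2*x + 3)) + 5/(264*(x - 4)) + 25/(216*x) - 5/(18*x**2).
Check: d/dx[-5*(-55*x*log(x) - 9*x*log(x - 4) + 64*x*log(x + 3/2) - 132)/(2376*x)] = 10/(6*x**4 - 15*x**3 - 36*x**2), which equals f(x).

An antiderivative is F(x) = -5*(-55*x*log(x) - 9*x*log(x - 4) + 64*x*log(x + 3/2) - 132)/(2376*x).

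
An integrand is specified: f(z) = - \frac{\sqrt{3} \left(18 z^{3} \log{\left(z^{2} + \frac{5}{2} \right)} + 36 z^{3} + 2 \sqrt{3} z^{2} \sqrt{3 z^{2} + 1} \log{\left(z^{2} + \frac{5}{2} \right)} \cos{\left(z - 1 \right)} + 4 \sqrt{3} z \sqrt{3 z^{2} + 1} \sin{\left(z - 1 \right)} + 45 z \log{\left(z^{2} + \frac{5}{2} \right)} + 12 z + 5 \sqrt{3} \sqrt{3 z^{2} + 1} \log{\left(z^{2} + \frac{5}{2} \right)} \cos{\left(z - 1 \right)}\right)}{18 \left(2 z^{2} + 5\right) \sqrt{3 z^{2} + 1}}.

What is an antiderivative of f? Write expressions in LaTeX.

An antiderivative is F(z) = - \frac{\sqrt{z^{2} + \frac{1}{3}} \log{\left(z^{2} + \frac{5}{2} \right)}}{2} - \frac{\log{\left(z^{2} + \frac{5}{2} \right)} \sin{\left(z - 1 \right)}}{6}.

Recognize the product-rule pattern: f = u'v + uv' with u = - \frac{\sqrt{z^{2} + \frac{1}{3}}}{2} - \frac{\sin{\left(z - 1 \right)}}{6}, v = \log{\left(z^{2} + \frac{5}{2} \right)}, so integration by parts undoes it.
Check: d/dz[- \frac{\sqrt{z^{2} + \frac{1}{3}} \log{\left(z^{2} + \frac{5}{2} \right)}}{2} - \frac{\log{\left(z^{2} + \frac{5}{2} \right)} \sin{\left(z - 1 \right)}}{6}] = \frac{- 18 z^{3} \log{\left(z^{2} + \frac{5}{2} \right)} - 36 z^{3} - 2 \sqrt{3} z^{2} \sqrt{3 z^{2} + 1} \log{\left(z^{2} + \frac{5}{2} \right)} \cos{\left(z - 1 \right)} - 4 \sqrt{3} z \sqrt{3 z^{2} + 1} \sin{\left(z - 1 \right)} - 45 z \log{\left(z^{2} + \frac{5}{2} \right)} - 12 z - 5 \sqrt{3} \sqrt{3 z^{2} + 1} \log{\left(z^{2} + \frac{5}{2} \right)} \cos{\left(z - 1 \right)}}{12 \sqrt{3} z^{2} \sqrt{3 z^{2} + 1} + 30 \sqrt{3} \sqrt{3 z^{2} + 1}}, which equals f(z).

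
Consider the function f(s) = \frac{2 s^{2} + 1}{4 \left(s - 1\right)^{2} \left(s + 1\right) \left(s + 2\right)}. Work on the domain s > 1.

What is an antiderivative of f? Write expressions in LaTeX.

An antiderivative is F(s) = \frac{\log{\left(s - 1 \right)}}{16} + \frac{3 \log{\left(s + 1 \right)}}{16} - \frac{\log{\left(s + 2 \right)}}{4} - \frac{1}{8 s - 8}.

Factor the denominator (4 \left(s - 1\right)^{2} \left(s + 1\right) \left(s + 2\right)) and decompose: f = - \frac{1}{4 \left(s + 2\right)} + \frac{3}{16 \left(s + 1\right)} + \frac{1}{16 \left(s - 1\right)} + \frac{1}{8 \left(s - 1\right)^{2}}; each piece integrates to a log, atan, or power term.
Check: d/ds[\frac{\log{\left(s - 1 \right)}}{16} + \frac{3 \log{\left(s + 1 \right)}}{16} - \frac{\log{\left(s + 2 \right)}}{4} - \frac{1}{8 s - 8}] = \frac{2 s^{2} + 1}{4 s^{4} + 4 s^{3} - 12 s^{2} - 4 s + 8}, which equals f(s).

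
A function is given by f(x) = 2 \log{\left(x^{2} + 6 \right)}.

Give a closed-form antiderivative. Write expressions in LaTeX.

For F(x) to be correct the identity F'(x) - f(x) = 0 must hold.
Check: d/dx[2 \left(x \log{\left(x^{2} + 6 \right)} - 2 x + 2 \sqrt{6} \operatorname{atan}{\left(\frac{\sqrt{6} x}{6} \right)}\right)] = 2 \log{\left(x^{2} + 6 \right)} = f(x).

An antiderivative is F(x) = 2 \left(x \log{\left(x^{2} + 6 \right)} - 2 x + 2 \sqrt{6} \operatorname{atan}{\left(\frac{\sqrt{6} x}{6} \right)}\right).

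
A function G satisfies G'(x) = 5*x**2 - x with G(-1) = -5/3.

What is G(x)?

G(x) = 5*x**3/3 - x**2/2 + 1/2

The integrand splits into summands that can be handled one at a time.
A general antiderivative is 5*x**3/3 - x**2/2 + C.
The condition gives C = -5/3 - (-13/6) = 1/2.
So G(x) = 5*x**3/3 - x**2/2 + 1/2.
Check: d/dx[5*x**3/3 - x**2/2 + 1/2] = 5*x**2 - x = G'(x).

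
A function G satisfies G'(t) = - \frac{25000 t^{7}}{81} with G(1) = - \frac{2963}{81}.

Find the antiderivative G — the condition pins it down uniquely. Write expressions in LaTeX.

G(t) = \frac{162 - 3125 t^{8}}{81}

Recover the given G'(t) by differentiating a candidate G(t); any mismatch rules it out.
A general antiderivative is - \frac{3125 t^{8}}{81} + C.
The condition gives C = - \frac{2963}{81} - (- \frac{3125}{81}) = 2.
So G(t) = \frac{162 - 3125 t^{8}}{81}.
Check: d/dt[\frac{162 - 3125 t^{8}}{81}] = - \frac{25000 t^{7}}{81} = G'(t).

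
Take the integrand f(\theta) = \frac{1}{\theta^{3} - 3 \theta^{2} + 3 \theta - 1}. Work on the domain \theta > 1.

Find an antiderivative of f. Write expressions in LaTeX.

An antiderivative is F(\theta) = - \frac{1}{2 \theta^{2} - 4 \theta + 2}.

Differentiate the proposed F(\theta) back; it has to land on f(\theta) exactly.
Check: d/d\theta[- \frac{1}{2 \theta^{2} - 4 \theta + 2}] = \frac{1}{\theta^{3} - 3 \theta^{2} + 3 \theta - 1} = f(\theta).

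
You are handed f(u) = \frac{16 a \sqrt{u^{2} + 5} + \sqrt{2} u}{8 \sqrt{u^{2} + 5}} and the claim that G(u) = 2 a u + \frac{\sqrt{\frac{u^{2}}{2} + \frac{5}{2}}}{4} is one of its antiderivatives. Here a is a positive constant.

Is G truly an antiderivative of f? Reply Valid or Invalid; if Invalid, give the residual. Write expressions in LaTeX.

d/du[G] = \frac{16 a \sqrt{u^{2} + 5} + \sqrt{2} u}{8 \sqrt{u^{2} + 5}}
This equals f(u) exactly, so the claim holds.

Valid - differentiating G returns exactly f.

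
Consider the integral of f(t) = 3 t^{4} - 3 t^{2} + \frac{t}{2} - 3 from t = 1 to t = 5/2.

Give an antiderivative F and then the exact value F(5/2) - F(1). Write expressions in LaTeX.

Antiderivative: F(t) = \frac{t \left(12 t^{4} - 20 t^{2} + 5 t - 60\right)}{20}; value = \frac{6429}{160}

Integrate term by term and add the pieces.
F(t) = \frac{t \left(12 t^{4} - 20 t^{2} + 5 t - 60\right)}{20} is an antiderivative of f.
Check: d/dt[\frac{t \left(12 t^{4} - 20 t^{2} + 5 t - 60\right)}{20}] = 3 t^{4} - 3 t^{2} + \frac{t}{2} - 3 = f(t).
F(5/2) = \frac{1185}{32}; F(1) = - \frac{63}{20}.
Integral = F(5/2) - F(1) = \frac{6429}{160}.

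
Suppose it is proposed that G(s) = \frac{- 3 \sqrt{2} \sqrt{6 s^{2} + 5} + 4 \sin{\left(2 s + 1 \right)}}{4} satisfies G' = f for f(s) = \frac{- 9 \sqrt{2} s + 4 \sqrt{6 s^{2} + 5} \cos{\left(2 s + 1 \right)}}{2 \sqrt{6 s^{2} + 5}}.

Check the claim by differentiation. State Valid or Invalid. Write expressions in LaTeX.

d/ds[G] = \frac{- 9 \sqrt{2} s + 4 \sqrt{6 s^{2} + 5} \cos{\left(2 s + 1 \right)}}{2 \sqrt{6 s^{2} + 5}}
This equals f(s) exactly, so the claim holds.

Valid: G'(s) = f(s).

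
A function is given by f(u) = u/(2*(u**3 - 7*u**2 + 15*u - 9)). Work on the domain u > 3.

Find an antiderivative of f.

An antiderivative is F(u) = -log(u - 3)/8 + log(u - 1)/8 - 3/(4*u - 12).

The denominator factors as 2*(u - 3)**2*(u - 1); partial fractions split f into directly integrable pieces: 1/(8*(u - 1)) - 1/(8*(u - 3)) + 3/(4*(u - 3)**2).
Check: d/du[-log(u - 3)/8 + log(u - 1)/8 - 3/(4*u - 12)] = u/(2*u**3 - 14*u**2 + 30*u - 18), which equals f(u).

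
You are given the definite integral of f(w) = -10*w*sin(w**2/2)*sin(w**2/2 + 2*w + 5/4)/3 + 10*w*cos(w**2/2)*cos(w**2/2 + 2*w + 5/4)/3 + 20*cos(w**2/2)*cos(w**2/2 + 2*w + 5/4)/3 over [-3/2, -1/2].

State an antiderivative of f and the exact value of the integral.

Antiderivative: F(w) = 10*sin(w**2/2 + 2*w + 5/4)*cos(w**2/2)/3; value = 10*sin(5/8)*cos(9/8)/3 + 10*sin(3/8)*cos(1/8)/3

f has the shape u'v + uv' for u = 10*cos(w**2/2)/3 and v = sin(w**2/2 + 2*w + 5/4) — it is the derivative of the product u*v.
F(w) = 10*sin(w**2/2 + 2*w + 5/4)*cos(w**2/2)/3 is an antiderivative of f.
Check: d/dw[10*sin(w**2/2 + 2*w + 5/4)*cos(w**2/2)/3] = -10*w*sin(w**2/2)*sin(w**2/2 + 2*w + 5/4)/3 + 10*w*cos(w**2/2)*cos(w**2/2 + 2*w + 5/4)/3 + 20*cos(w**2/2)*cos(w**2/2 + 2*w + 5/4)/3 = f(w).
F(-1/2) = 10*sin(3/8)*cos(1/8)/3; F(-3/2) = -10*sin(5/8)*cos(9/8)/3.
Integral = F(-1/2) - F(-3/2) = 10*sin(5/8)*cos(9/8)/3 + 10*sin(3/8)*cos(1/8)/3.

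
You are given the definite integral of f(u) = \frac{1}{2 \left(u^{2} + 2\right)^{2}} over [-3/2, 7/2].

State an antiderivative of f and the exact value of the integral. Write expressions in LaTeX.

Antiderivative: F(u) = \frac{2 u + \sqrt{2} \left(u^{2} + 2\right) \operatorname{atan}{\left(\frac{\sqrt{2} u}{2} \right)}}{16 \left(u^{2} + 2\right)}; value = \frac{\sqrt{2} \operatorname{atan}{\left(\frac{3 \sqrt{2}}{4} \right)}}{16} + \frac{145}{1938} + \frac{\sqrt{2} \operatorname{atan}{\left(\frac{7 \sqrt{2}}{4} \right)}}{16}

A first test for any F(u): its u-derivative must equal f(u) identically.
F(u) = \frac{2 u + \sqrt{2} \left(u^{2} + 2\right) \operatorname{atan}{\left(\frac{\sqrt{2} u}{2} \right)}}{16 \left(u^{2} + 2\right)} is an antiderivative of f.
Check: d/du[\frac{2 u + \sqrt{2} \left(u^{2} + 2\right) \operatorname{atan}{\left(\frac{\sqrt{2} u}{2} \right)}}{16 \left(u^{2} + 2\right)}] = \frac{1}{2 u^{4} + 8 u^{2} + 8}, which equals f(u).
F(7/2) = \frac{7}{228} + \frac{\sqrt{2} \operatorname{atan}{\left(\frac{7 \sqrt{2}}{4} \right)}}{16}; F(-3/2) = - \frac{\sqrt{2} \operatorname{atan}{\left(\frac{3 \sqrt{2}}{4} \right)}}{16} - \frac{3}{68}.
Integral = F(7/2) - F(-3/2) = \frac{\sqrt{2} \operatorname{atan}{\left(\frac{3 \sqrt{2}}{4} \right)}}{16} + \frac{145}{1938} + \frac{\sqrt{2} \operatorname{atan}{\left(\frac{7 \sqrt{2}}{4} \right)}}{16}.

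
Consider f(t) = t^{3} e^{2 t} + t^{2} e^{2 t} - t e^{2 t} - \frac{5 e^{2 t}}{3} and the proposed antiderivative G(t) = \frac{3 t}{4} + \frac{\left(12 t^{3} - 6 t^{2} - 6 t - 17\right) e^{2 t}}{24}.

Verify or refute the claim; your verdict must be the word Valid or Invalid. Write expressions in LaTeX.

d/dt[G] = t^{3} e^{2 t} + t^{2} e^{2 t} - t e^{2 t} - \frac{5 e^{2 t}}{3} + \frac{3}{4}
d/dt[G] - f(t) = \frac{3}{4} != 0.

Invalid: d/dt[G] - f = \frac{3}{4}, which is not 0.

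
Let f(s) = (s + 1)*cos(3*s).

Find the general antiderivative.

F(s) = (3*s*sin(3*s) + 3*sin(3*s) + cos(3*s))/9 + C

Check any antiderivative F(s) by computing F'(s) and comparing it with f(s).
Check: d/ds[(3*s*sin(3*s) + 3*sin(3*s) + cos(3*s))/9] = s*cos(3*s) + cos(3*s), which equals f(s).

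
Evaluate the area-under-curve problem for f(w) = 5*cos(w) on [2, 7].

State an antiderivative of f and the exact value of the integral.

Antiderivative: F(w) = 5*sin(w); value = -5*sin(2) + 5*sin(7)

Recover f(w) by differentiating a candidate F(w); any mismatch rules it out.
F(w) = 5*sin(w) is an antiderivative of f.
Check: d/dw[5*sin(w)] = 5*cos(w) = f(w).
F(7) = 5*sin(7); F(2) = 5*sin(2).
Integral = F(7) - F(2) = -5*sin(2) + 5*sin(7).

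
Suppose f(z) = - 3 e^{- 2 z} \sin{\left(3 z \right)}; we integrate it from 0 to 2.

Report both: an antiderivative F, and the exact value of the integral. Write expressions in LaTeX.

For F(z) to be correct the identity F'(z) - f(z) = 0 must hold.
F(z) = \frac{6 e^{- 2 z} \sin{\left(3 z \right)}}{13} + \frac{9 e^{- 2 z} \cos{\left(3 z \right)}}{13} is an antiderivative of f.
Check: d/dz[\frac{6 e^{- 2 z} \sin{\left(3 z \right)}}{13} + \frac{9 e^{- 2 z} \cos{\left(3 z \right)}}{13}] = - 3 e^{- 2 z} \sin{\left(3 z \right)} = f(z).
F(2) = \frac{6 \sin{\left(6 \right)}}{13 e^{4}} + \frac{9 \cos{\left(6 \right)}}{13 e^{4}}; F(0) = \frac{9}{13}.
Integral = F(2) - F(0) = - \frac{9}{13} + \frac{6 \sin{\left(6 \right)}}{13 e^{4}} + \frac{9 \cos{\left(6 \right)}}{13 e^{4}}.

Antiderivative: F(z) = \frac{6 e^{- 2 z} \sin{\left(3 z \right)}}{13} + \frac{9 e^{- 2 z} \cos{\left(3 z \right)}}{13}; value = - \frac{9}{13} + \frac{6 \sin{\left(6 \right)}}{13 e^{4}} + \frac{9 \cos{\left(6 \right)}}{13 e^{4}}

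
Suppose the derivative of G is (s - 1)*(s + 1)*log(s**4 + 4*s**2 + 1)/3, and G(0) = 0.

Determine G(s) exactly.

G(s) = (3*s**3*log(s**4 + 4*s**2 + 1) - 4*s**3 - 9*s*log(s**4 + 4*s**2 + 1) + 60*s - 6*sqrt(2)*sqrt(43 - 24*sqrt(3))*atan(11*sqrt(2)*s/(sqrt(3)*sqrt(43 - 24*sqrt(3)) + 5*sqrt(43 - 24*sqrt(3)))) + 6*sqrt(2)*sqrt(24*sqrt(3) + 43)*atan(11*sqrt(2)*s/(-5*sqrt(24*sqrt(3) + 43) + sqrt(3)*sqrt(24*sqrt(3) + 43))))/27

A candidate passes only if d/ds[G] lands on the given G'(s) exactly.
A general antiderivative is -4*s**3/27 + 20*s/9 + (s**3/9 - s/3)*log(s**4 + 4*s**2 + 1) - 2*sqrt(86/81 - 16*sqrt(3)/27)*atan(11*sqrt(2)*s/(sqrt(3)*sqrt(43 - 24*sqrt(3)) + 5*sqrt(43 - 24*sqrt(3)))) + 2*sqrt(16*sqrt(3)/27 + 86/81)*atan(11*sqrt(2)*s/(-5*sqrt(24*sqrt(3) + 43) + sqrt(3)*sqrt(24*sqrt(3) + 43))) + C.
The condition gives C = 0 - (0) = 0.
So G(s) = (3*s**3*log(s**4 + 4*s**2 + 1) - 4*s**3 - 9*s*log(s**4 + 4*s**2 + 1) + 60*s - 6*sqrt(2)*sqrt(43 - 24*sqrt(3))*atan(11*sqrt(2)*s/(sqrt(3)*sqrt(43 - 24*sqrt(3)) + 5*sqrt(43 - 24*sqrt(3)))) + 6*sqrt(2)*sqrt(24*sqrt(3) + 43)*atan(11*sqrt(2)*s/(-5*sqrt(24*sqrt(3) + 43) + sqrt(3)*sqrt(24*sqrt(3) + 43))))/27.
Check: d/ds[(3*s**3*log(s**4 + 4*s**2 + 1) - 4*s**3 - 9*s*log(s**4 + 4*s**2 + 1) + 60*s - 6*sqrt(2)*sqrt(43 - 24*sqrt(3))*atan(11*sqrt(2)*s/(sqrt(3)*sqrt(43 - 24*sqrt(3)) + 5*sqrt(43 - 24*sqrt(3)))) + 6*sqrt(2)*sqrt(24*sqrt(3) + 43)*atan(11*sqrt(2)*s/(-5*sqrt(24*sqrt(3) + 43) + sqrt(3)*sqrt(24*sqrt(3) + 43))))/27] = s**2*log(s**4 + 4*s**2 + 1)/3 - log(s**4 + 4*s**2 + 1)/3, which equals G'(s).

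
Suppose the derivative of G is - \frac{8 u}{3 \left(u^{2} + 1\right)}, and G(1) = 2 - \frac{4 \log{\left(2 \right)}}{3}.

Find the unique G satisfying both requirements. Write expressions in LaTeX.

The substitution w = u^{2} + 1 works: G'(u) is exactly (dG/dw)*(dw/du) for that inner function.
A general antiderivative is - \frac{4 \log{\left(u^{2} + 1 \right)}}{3} + C.
The condition gives C = 2 - \frac{4 \log{\left(2 \right)}}{3} - (- \frac{4 \log{\left(2 \right)}}{3}) = 2.
So G(u) = 2 - \frac{4 \log{\left(u^{2} + 1 \right)}}{3}.
Check: d/du[2 - \frac{4 \log{\left(u^{2} + 1 \right)}}{3}] = - \frac{8 u}{3 u^{2} + 3}, which equals G'(u).

G(u) = 2 - \frac{4 \log{\left(u^{2} + 1 \right)}}{3}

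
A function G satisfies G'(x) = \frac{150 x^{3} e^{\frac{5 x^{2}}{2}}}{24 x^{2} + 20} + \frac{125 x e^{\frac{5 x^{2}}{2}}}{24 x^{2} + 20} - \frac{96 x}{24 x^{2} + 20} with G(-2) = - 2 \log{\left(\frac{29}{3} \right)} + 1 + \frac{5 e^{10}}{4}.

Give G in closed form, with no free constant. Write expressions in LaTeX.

Integrate term by term and add the pieces.
A general antiderivative is \frac{5 e^{\frac{5 x^{2}}{2}}}{4} - 2 \log{\left(2 x^{2} + \frac{5}{3} \right)} + C.
The condition gives C = - 2 \log{\left(\frac{29}{3} \right)} + 1 + \frac{5 e^{10}}{4} - (- 2 \log{\left(\frac{29}{3} \right)} + \frac{5 e^{10}}{4}) = 1.
So G(x) = \frac{5 e^{\frac{5 x^{2}}{2}}}{4} - 2 \log{\left(2 x^{2} + \frac{5}{3} \right)} + 1.
Check: d/dx[\frac{5 e^{\frac{5 x^{2}}{2}}}{4} - 2 \log{\left(2 x^{2} + \frac{5}{3} \right)} + 1] = \frac{150 x^{3} e^{\frac{5 x^{2}}{2}} + 125 x e^{\frac{5 x^{2}}{2}} - 96 x}{24 x^{2} + 20}, which equals G'(x).

G(x) = \frac{5 e^{\frac{5 x^{2}}{2}}}{4} - 2 \log{\left(2 x^{2} + \frac{5}{3} \right)} + 1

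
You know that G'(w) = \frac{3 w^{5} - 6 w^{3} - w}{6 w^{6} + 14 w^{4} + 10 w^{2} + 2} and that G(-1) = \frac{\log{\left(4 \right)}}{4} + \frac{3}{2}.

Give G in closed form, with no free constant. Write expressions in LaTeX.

Recover the given G'(w) by differentiating a candidate G(w); any mismatch rules it out.
A general antiderivative is \frac{\log{\left(3 w^{2} + 1 \right)}}{4} + \frac{2}{2 w^{2} + 2} + C.
The condition gives C = \frac{\log{\left(4 \right)}}{4} + \frac{3}{2} - (\frac{\log{\left(4 \right)}}{4} + \frac{1}{2}) = 1.
So G(w) = \frac{w^{2} \log{\left(3 w^{2} + 1 \right)} + 4 w^{2} + \log{\left(3 w^{2} + 1 \right)} + 8}{4 w^{2} + 4}.
Check: d/dw[\frac{w^{2} \log{\left(3 w^{2} + 1 \right)} + 4 w^{2} + \log{\left(3 w^{2} + 1 \right)} + 8}{4 w^{2} + 4}] = \frac{3 w^{5} - 6 w^{3} - w}{6 w^{6} + 14 w^{4} + 10 w^{2} + 2} = G'(w).

G(w) = \frac{w^{2} \log{\left(3 w^{2} + 1 \right)} + 4 w^{2} + \log{\left(3 w^{2} + 1 \right)} + 8}{4 w^{2} + 4}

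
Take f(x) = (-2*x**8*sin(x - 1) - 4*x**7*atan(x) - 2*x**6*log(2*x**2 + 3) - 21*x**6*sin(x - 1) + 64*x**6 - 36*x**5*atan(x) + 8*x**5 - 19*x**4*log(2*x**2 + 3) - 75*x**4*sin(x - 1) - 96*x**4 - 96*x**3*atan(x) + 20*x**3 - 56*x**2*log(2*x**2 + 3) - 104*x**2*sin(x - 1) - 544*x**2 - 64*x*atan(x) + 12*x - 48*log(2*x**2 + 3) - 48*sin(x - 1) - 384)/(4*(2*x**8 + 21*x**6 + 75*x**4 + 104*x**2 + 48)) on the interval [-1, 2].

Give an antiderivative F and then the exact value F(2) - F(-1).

Antiderivative: F(x) = (-32*x - (x**2 + 4)*log(2*x**2 + 3)*atan(x) + (x**2 + 4)*cos(x - 1) - 2)/(4*(x**2 + 4)); value = -57/16 - log(11)*atan(2)/4 - pi*log(5)/16 - cos(2)/4 + cos(1)/4

Whatever form F(x) takes, F'(x) = f(x) is non-negotiable.
F(x) = (-32*x - (x**2 + 4)*log(2*x**2 + 3)*atan(x) + (x**2 + 4)*cos(x - 1) - 2)/(4*(x**2 + 4)) is an antiderivative of f.
Check: d/dx[(-32*x - (x**2 + 4)*log(2*x**2 + 3)*atan(x) + (x**2 + 4)*cos(x - 1) - 2)/(4*(x**2 + 4))] = (-2*x**8*sin(x - 1) - 4*x**7*atan(x) - 2*x**6*log(2*x**2 + 3) - 21*x**6*sin(x - 1) + 64*x**6 - 36*x**5*atan(x) + 8*x**5 - 19*x**4*log(2*x**2 + 3) - 75*x**4*sin(x - 1) - 96*x**4 - 96*x**3*atan(x) + 20*x**3 - 56*x**2*log(2*x**2 + 3) - 104*x**2*sin(x - 1) - 544*x**2 - 64*x*atan(x) + 12*x - 48*log(2*x**2 + 3) - 48*sin(x - 1) - 384)/(8*x**8 + 84*x**6 + 300*x**4 + 416*x**2 + 192), which equals f(x).
F(2) = -33/16 - log(11)*atan(2)/4 + cos(1)/4; F(-1) = cos(2)/4 + pi*log(5)/16 + 3/2.
Integral = F(2) - F(-1) = -57/16 - log(11)*atan(2)/4 - pi*log(5)/16 - cos(2)/4 + cos(1)/4.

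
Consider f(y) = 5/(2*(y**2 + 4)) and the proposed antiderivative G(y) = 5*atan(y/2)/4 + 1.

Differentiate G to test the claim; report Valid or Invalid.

Valid - the claim checks out under differentiation.

d/dy[G] = 5/(2*y**2 + 8)
This equals f(y) exactly, so the claim holds.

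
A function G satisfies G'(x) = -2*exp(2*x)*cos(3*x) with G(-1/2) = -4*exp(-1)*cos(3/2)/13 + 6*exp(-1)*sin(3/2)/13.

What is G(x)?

Any candidate G(x) must reproduce the stated G'(x) exactly.
A general antiderivative is -6*exp(2*x)*sin(3*x)/13 - 4*exp(2*x)*cos(3*x)/13 + C.
The condition gives C = -4*exp(-1)*cos(3/2)/13 + 6*exp(-1)*sin(3/2)/13 - (-4*exp(-1)*cos(3/2)/13 + 6*exp(-1)*sin(3/2)/13) = 0.
So G(x) = -6*exp(2*x)*sin(3*x)/13 - 4*exp(2*x)*cos(3*x)/13.
Check: d/dx[-6*exp(2*x)*sin(3*x)/13 - 4*exp(2*x)*cos(3*x)/13] = -2*exp(2*x)*cos(3*x) = G'(x).

G(x) = -6*exp(2*x)*sin(3*x)/13 - 4*exp(2*x)*cos(3*x)/13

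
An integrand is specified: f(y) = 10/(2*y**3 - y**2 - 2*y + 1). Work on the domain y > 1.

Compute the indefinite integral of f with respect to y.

Factor the denominator ((y - 1)*(y + 1)*(2*y - 1)) and decompose: f = -40/(3*(2*y - 1)) + 5/(3*(y + 1)) + 5/(y - 1); each piece integrates to a log, atan, or power term.
Check: d/dy[5*log(y - 1) - 20*log(y - 1/2)/3 + 5*log(y + 1)/3] = 10/(2*y**3 - y**2 - 2*y + 1) = f(y).

F(y) = 5*log(y - 1) - 20*log(y - 1/2)/3 + 5*log(y + 1)/3 + C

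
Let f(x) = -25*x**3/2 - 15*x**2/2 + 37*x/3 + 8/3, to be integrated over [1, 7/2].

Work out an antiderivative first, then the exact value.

f matches the chain-rule pattern g'(h)*h' with inner function h(x) = 5*x**2/4 + x/2 - 4/3; substituting u = h(x) collapses the integral.
F(x) = -(15*x**2 + 6*x - 16)**2/72 is an antiderivative of f.
Check: d/dx[-(15*x**2 + 6*x - 16)**2/72] = -25*x**3/2 - 15*x**2/2 + 37*x/3 + 8/3 = f(x).
F(7/2) = -570025/1152; F(1) = -25/72.
Integral = F(7/2) - F(1) = -189875/384.

Antiderivative: F(x) = -(15*x**2 + 6*x - 16)**2/72; value = -189875/384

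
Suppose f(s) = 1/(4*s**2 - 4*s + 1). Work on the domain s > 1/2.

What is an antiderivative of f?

Differentiate the proposed F(s) back; it has to land on f(s) exactly.
Check: d/ds[-1/(4*s - 2)] = 1/(4*s**2 - 4*s + 1) = f(s).

An antiderivative is F(s) = -1/(4*s - 2).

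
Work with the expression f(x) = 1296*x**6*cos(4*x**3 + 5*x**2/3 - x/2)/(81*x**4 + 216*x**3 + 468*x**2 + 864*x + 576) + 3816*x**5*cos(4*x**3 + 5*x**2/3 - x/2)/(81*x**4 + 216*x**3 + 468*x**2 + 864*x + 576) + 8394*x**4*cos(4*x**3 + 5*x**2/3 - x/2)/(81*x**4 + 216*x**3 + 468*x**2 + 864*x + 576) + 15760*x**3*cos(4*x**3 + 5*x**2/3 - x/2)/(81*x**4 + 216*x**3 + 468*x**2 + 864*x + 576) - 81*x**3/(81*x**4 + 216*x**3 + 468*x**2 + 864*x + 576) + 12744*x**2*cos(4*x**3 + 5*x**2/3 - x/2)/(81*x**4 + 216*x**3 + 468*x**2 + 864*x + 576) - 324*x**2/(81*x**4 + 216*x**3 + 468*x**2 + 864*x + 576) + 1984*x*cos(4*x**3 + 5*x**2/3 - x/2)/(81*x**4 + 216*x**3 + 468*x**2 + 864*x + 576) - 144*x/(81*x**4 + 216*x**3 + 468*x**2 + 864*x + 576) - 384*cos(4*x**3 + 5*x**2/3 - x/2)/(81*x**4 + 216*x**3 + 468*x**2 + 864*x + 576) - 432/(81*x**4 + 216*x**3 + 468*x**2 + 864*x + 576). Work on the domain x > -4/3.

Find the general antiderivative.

The integrand splits into summands that can be handled one at a time.
Check: d/dx[(-9*x*log(x**2/2 + 2) + 24*x*sin(4*x**3 + 5*x**2/3 - x/2) - 12*log(x**2/2 + 2) + 32*sin(4*x**3 + 5*x**2/3 - x/2) + 24)/(18*x + 24)] = (1296*x**6*cos(4*x**3 + 5*x**2/3 - x/2) + 3816*x**5*cos(4*x**3 + 5*x**2/3 - x/2) + 8394*x**4*cos(4*x**3 + 5*x**2/3 - x/2) + 15760*x**3*cos(4*x**3 + 5*x**2/3 - x/2) - 81*x**3 + 12744*x**2*cos(4*x**3 + 5*x**2/3 - x/2) - 324*x**2 + 1984*x*cos(4*x**3 + 5*x**2/3 - x/2) - 144*x - 384*cos(4*x**3 + 5*x**2/3 - x/2) - 432)/(81*x**4 + 216*x**3 + 468*x**2 + 864*x + 576), which equals f(x).

F(x) = (-9*x*log(x**2/2 + 2) + 24*x*sin(4*x**3 + 5*x**2/3 - x/2) - 12*log(x**2/2 + 2) + 32*sin(4*x**3 + 5*x**2/3 - x/2) + 24)/(18*x + 24) + C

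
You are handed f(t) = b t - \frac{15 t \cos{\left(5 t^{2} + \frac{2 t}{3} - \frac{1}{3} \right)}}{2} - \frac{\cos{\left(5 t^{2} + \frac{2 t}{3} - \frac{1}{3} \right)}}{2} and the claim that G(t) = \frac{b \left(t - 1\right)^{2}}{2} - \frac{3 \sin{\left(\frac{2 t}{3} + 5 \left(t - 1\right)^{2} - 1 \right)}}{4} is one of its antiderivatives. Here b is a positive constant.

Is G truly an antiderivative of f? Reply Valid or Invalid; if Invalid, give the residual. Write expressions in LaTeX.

d/dt[G] = b t - b - \frac{15 t \cos{\left(5 t^{2} - \frac{28 t}{3} + 4 \right)}}{2} + 7 \cos{\left(5 t^{2} - \frac{28 t}{3} + 4 \right)}
d/dt[G] - f(t) = - b - \frac{15 t \cos{\left(5 t^{2} - \frac{28 t}{3} + 4 \right)}}{2} + \frac{15 t \cos{\left(5 t^{2} + \frac{2 t}{3} - \frac{1}{3} \right)}}{2} + 7 \cos{\left(5 t^{2} - \frac{28 t}{3} + 4 \right)} + \frac{\cos{\left(5 t^{2} + \frac{2 t}{3} - \frac{1}{3} \right)}}{2} != 0.

Invalid: d/dt[G] - f = - b - \frac{15 t \cos{\left(5 t^{2} - \frac{28 t}{3} + 4 \right)}}{2} + \frac{15 t \cos{\left(5 t^{2} + \frac{2 t}{3} - \frac{1}{3} \right)}}{2} + 7 \cos{\left(5 t^{2} - \frac{28 t}{3} + 4 \right)} + \frac{\cos{\left(5 t^{2} + \frac{2 t}{3} - \frac{1}{3} \right)}}{2}, which is not 0.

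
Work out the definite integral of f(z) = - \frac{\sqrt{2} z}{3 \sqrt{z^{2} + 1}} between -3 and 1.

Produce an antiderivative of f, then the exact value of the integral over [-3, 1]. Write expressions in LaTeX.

The substitution u = 2 z^{2} + 2 works: f is exactly (dF/du)*(du/dz) for that inner function.
F(z) = - \frac{\sqrt{2} \sqrt{z^{2} + 1}}{3} is an antiderivative of f.
Check: d/dz[- \frac{\sqrt{2} \sqrt{z^{2} + 1}}{3}] = - \frac{\sqrt{2} z}{3 \sqrt{z^{2} + 1}} = f(z).
F(1) = - \frac{2}{3}; F(-3) = - \frac{2 \sqrt{5}}{3}.
Integral = F(1) - F(-3) = - \frac{2}{3} + \frac{2 \sqrt{5}}{3}.

Antiderivative: F(z) = - \frac{\sqrt{2} \sqrt{z^{2} + 1}}{3}; value = - \frac{2}{3} + \frac{2 \sqrt{5}}{3}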